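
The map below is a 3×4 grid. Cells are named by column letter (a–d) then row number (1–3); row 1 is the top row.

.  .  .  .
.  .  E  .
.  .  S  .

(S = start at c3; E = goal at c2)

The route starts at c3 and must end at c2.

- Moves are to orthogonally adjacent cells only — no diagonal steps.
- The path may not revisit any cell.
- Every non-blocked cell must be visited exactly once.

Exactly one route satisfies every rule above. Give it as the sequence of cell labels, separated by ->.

c3 -> d3 -> d2 -> d1 -> c1 -> b1 -> a1 -> a2 -> a3 -> b3 -> b2 -> c2

Need to visit all 12 open cells exactly once, starting at c3 and ending at c2.
Cell a3 has only two open neighbours (a2 and b3), so the path must pass straight through it: one of those is the cell it's entered from and the other is where it exits.
Route from c3: right 1 to d3, up 2 to d1, left 3 to a1, down 2 to a3, right 1 to b3, up 1 to b2, right 1 to c2 — 11 moves in all.
Check: all 12 open cells covered.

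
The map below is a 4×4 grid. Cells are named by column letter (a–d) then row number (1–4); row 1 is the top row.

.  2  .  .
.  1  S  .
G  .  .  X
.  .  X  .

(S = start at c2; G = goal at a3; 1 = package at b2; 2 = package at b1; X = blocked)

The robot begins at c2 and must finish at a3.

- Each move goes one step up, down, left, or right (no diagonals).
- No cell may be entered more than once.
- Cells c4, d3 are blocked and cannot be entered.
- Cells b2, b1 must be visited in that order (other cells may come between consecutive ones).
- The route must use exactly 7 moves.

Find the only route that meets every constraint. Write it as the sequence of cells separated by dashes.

The waypoints must appear in the order b2, b1, with no cell reused.
Route from c2: down 1 to c3, left 1 to b3, up 2 to b1, left 1 to a1, down 2 to a3 — 7 moves in all.
Check: order respected (1 at step 3, 2 at step 4); 7 moves as required.

c2 - c3 - b3 - b2 - b1 - a1 - a2 - a3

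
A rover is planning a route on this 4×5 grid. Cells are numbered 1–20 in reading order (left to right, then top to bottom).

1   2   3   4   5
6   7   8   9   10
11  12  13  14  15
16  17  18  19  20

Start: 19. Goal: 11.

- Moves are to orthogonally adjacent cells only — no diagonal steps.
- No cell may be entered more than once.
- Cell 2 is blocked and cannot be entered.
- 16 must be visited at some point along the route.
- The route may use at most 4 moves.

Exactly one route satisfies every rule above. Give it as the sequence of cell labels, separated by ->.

19 -> 18 -> 17 -> 16 -> 11

The budget equals the shortest possible length, so every move has to be on a shortest route through the required cells.
Route from 19: left 3 to 16, up 1 to 11 — 4 moves in all.
Check: all required cells visited; 4 ≤ 4 moves.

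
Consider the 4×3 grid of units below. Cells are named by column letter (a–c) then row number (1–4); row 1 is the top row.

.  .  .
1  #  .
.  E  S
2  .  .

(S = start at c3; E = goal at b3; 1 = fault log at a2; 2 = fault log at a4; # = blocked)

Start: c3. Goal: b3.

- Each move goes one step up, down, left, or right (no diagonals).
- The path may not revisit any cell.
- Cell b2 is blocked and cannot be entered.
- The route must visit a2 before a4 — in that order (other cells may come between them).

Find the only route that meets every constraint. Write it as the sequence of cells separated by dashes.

The waypoints must appear in the order a2, a4, with no cell reused.
Route from c3: 2× up (reaching c1), 2× left (reaching a1), 3× down (reaching a4), right to b4, up to b3 — 9 moves in all.
Check: order respected (1 at step 5, 2 at step 7).

c3 - c2 - c1 - b1 - a1 - a2 - a3 - a4 - b4 - b3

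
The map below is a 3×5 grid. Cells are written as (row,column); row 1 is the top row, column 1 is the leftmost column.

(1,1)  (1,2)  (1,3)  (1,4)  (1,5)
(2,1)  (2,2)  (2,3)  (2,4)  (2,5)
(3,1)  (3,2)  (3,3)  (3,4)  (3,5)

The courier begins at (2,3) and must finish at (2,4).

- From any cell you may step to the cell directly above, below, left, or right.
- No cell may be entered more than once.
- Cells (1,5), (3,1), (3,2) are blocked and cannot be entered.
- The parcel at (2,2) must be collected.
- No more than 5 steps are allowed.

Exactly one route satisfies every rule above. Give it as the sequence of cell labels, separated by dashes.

(2,3) - (2,2) - (1,2) - (1,3) - (1,4) - (2,4)

The 5-move cap with required stops at (2,2) leaves no slack for detours.
Route from (2,3): left to (2,2), up to (1,2), 2× right (reaching (1,4)), down to (2,4) — 5 moves in all.
Check: all required cells visited; 5 ≤ 5 moves.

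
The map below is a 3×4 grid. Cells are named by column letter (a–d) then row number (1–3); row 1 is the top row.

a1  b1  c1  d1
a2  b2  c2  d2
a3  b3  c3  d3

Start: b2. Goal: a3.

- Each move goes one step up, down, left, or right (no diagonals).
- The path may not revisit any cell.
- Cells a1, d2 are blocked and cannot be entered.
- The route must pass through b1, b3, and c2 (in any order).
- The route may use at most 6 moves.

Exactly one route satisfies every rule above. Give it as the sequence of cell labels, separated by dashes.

Any route must reach b1, b3, and c2 and still end at a3 within 6 moves, so the order of the required stops is forced.
Route from b2: up 1 to b1, right 1 to c1, down 2 to c3, left 2 to a3 — 6 moves in all.
Check: all required cells visited; 6 ≤ 6 moves.

b2 - b1 - c1 - c2 - c3 - b3 - a3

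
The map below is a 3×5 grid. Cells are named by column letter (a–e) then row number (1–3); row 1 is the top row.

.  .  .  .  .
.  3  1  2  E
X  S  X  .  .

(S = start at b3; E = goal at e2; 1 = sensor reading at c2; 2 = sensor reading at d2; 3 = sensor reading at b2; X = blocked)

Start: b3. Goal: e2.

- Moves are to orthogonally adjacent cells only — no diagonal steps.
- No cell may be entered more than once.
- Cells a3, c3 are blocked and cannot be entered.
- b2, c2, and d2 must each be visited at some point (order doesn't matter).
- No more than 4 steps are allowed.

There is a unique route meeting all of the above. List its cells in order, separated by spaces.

b3 b2 c2 d2 e2

The 4-move cap with required stops at b2, c2, d2 leaves no slack for detours.
Route from b3: up 1 to b2, right 3 to e2 — 4 moves in all.
Check: all required cells visited; 4 ≤ 4 moves.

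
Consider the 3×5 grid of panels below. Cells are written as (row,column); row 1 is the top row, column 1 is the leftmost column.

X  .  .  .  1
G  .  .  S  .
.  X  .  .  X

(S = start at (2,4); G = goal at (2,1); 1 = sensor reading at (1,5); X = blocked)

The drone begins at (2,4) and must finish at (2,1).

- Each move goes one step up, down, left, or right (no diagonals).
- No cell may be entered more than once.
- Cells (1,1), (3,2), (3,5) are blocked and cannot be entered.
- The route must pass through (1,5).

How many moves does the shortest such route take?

Any route passes through (1,5) somewhere between (2,4) and (2,1). Summing Manhattan distances along the two legs ((2,4) → (1,5) → (2,1)) gives a lower bound of 2 + 5 = 7 moves.
A route of 7 moves achieves this: (2,4) → (2,5) → (1,5) → (1,4) → (1,3) → (2,3) → (2,2) → (2,1).
Since 7 matches the lower bound, it is optimal.

7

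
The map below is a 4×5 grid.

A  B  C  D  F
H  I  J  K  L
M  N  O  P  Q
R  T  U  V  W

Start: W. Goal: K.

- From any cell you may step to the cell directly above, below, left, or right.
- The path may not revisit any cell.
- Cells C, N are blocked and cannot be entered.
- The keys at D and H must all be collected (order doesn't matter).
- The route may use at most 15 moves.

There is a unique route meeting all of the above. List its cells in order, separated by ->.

The 15-move cap with required stops at D, H leaves no slack for detours.
Route from W: left 4 to R, up 2 to H, right 2 to J, down 1 to O, right 2 to Q, up 2 to F, left 1 to D, down 1 to K — 15 moves in all.
Check: all required cells visited; 15 ≤ 15 moves.

W -> V -> U -> T -> R -> M -> H -> I -> J -> O -> P -> Q -> L -> F -> D -> K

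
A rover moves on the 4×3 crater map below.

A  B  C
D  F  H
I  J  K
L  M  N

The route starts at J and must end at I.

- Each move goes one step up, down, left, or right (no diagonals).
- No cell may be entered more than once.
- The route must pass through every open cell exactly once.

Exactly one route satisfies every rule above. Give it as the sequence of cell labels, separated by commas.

Need to visit all 12 open cells exactly once, starting at J and ending at I.
Route from J: up to F, left to D, up to A, 2× right (reaching C), 3× down (reaching N), 2× left (reaching L), up to I — 11 moves in all.
Check: all 12 open cells covered.

J, F, D, A, B, C, H, K, N, M, L, I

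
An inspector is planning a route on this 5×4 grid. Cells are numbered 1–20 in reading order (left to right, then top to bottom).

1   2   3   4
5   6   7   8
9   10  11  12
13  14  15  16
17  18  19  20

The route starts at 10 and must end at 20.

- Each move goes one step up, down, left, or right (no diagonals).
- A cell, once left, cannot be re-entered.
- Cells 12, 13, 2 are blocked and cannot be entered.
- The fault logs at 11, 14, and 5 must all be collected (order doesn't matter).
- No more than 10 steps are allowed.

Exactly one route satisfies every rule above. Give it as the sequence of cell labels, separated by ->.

The 10-move cap with required stops at 11, 14, 5 leaves no slack for detours.
Route from 10: left to 9, up to 5, 2× right (reaching 7), 2× down (reaching 15), left to 14, down to 18, 2× right (reaching 20) — 10 moves in all.
Check: all required cells visited; 10 ≤ 10 moves.

10 -> 9 -> 5 -> 6 -> 7 -> 11 -> 15 -> 14 -> 18 -> 19 -> 20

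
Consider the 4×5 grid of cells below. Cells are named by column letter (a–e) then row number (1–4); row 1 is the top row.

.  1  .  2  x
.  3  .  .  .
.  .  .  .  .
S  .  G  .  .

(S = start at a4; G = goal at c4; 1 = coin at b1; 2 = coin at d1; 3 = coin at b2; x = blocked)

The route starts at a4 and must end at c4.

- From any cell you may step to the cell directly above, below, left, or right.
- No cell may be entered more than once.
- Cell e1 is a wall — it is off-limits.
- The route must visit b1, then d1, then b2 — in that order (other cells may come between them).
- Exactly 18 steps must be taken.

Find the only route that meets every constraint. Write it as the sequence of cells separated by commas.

The waypoints must appear in the order b1, d1, b2, with no cell reused.
Route from a4: up 3 to a1, right 3 to d1, down 1 to d2, right 1 to e2, down 2 to e4, left 1 to d4, up 1 to d3, left 1 to c3, up 1 to c2, left 1 to b2, down 2 to b4, right 1 to c4 — 18 moves in all.
Check: order respected (1 at step 4, 2 at step 6, 3 at step 15); 18 moves as required.

a4, a3, a2, a1, b1, c1, d1, d2, e2, e3, e4, d4, d3, c3, c2, b2, b3, b4, c4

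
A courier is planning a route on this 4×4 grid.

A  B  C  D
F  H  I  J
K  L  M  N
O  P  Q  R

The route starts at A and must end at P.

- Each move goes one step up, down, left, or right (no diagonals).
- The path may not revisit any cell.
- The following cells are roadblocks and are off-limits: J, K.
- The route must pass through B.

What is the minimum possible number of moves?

4

Any route passes through B somewhere between A and P. Summing Manhattan distances along the two legs (A → B → P) gives a lower bound of 1 + 3 = 4 moves.
A route of 4 moves achieves this: A → B → H → L → P.
Since 4 matches the lower bound, it is optimal.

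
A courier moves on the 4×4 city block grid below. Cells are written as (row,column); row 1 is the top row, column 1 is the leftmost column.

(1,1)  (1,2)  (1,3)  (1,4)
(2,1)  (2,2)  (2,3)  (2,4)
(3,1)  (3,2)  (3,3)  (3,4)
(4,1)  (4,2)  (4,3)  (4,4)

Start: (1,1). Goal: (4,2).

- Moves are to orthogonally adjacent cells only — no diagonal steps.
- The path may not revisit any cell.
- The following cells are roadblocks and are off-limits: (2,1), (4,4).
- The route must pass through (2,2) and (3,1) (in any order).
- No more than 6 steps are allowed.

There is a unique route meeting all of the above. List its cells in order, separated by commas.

Any route must reach (2,2) and (3,1) and still end at (4,2) within 6 moves, so the order of the required stops is forced.
Route from (1,1): right to (1,2), 2× down (reaching (3,2)), left to (3,1), down to (4,1), right to (4,2) — 6 moves in all.
Check: all required cells visited; 6 ≤ 6 moves.

(1,1), (1,2), (2,2), (3,2), (3,1), (4,1), (4,2)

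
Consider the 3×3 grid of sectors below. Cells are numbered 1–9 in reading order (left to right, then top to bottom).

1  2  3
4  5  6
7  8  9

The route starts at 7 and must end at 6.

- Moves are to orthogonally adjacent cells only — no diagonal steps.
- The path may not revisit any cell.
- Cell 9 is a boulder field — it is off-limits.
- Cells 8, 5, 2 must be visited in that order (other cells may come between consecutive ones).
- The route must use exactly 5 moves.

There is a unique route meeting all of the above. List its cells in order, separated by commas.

7, 8, 5, 2, 3, 6

The waypoints must appear in the order 8, 5, 2, with no cell reused.
Route from 7: right 1 to 8, up 2 to 2, right 1 to 3, down 1 to 6 — 5 moves in all.
Check: order respected (8 at step 1, 5 at step 2, 2 at step 3); 5 moves as required.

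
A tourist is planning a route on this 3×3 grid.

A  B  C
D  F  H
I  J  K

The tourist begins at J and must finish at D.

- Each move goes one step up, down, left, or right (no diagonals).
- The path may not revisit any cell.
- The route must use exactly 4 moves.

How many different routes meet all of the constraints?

Need simple routes of exactly 4 moves from J to D (Manhattan distance 2, so 1 moves are spent on a detour and 1 undoing it).
Enumerating: J F B A D | J K H F D.
That gives 2 routes.

2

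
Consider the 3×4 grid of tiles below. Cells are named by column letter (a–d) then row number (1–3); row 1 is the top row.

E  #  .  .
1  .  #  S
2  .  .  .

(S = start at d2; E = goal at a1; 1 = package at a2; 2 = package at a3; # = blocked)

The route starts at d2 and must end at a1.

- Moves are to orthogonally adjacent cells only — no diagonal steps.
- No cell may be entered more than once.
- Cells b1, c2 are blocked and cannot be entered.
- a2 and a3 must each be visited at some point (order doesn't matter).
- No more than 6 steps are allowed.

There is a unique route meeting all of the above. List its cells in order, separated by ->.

d2 -> d3 -> c3 -> b3 -> a3 -> a2 -> a1

Any route must reach a2 and a3 and still end at a1 within 6 moves, so the order of the required stops is forced.
Route from d2: down 1 to d3, left 3 to a3, up 2 to a1 — 6 moves in all.
Check: all required cells visited; 6 ≤ 6 moves.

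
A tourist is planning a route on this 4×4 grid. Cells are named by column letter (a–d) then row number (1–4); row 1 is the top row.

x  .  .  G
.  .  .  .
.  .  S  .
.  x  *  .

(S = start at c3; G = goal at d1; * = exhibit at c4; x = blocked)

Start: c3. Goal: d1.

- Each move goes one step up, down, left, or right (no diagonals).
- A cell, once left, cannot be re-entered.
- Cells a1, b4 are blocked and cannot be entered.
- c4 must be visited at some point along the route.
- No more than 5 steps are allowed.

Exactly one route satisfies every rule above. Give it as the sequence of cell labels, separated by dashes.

Any route must reach c4 and still end at d1 within 5 moves, so the order of the required stops is forced.
Route from c3: down to c4, right to d4, 3× up (reaching d1) — 5 moves in all.
Check: all required cells visited; 5 ≤ 5 moves.

c3 - c4 - d4 - d3 - d2 - d1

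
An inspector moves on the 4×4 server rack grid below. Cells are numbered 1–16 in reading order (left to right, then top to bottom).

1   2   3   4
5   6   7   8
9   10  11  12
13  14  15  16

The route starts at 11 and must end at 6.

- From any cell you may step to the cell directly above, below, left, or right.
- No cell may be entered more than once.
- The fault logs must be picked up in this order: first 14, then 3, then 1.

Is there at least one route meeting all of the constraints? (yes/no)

One route that works: 11 → 10 → 14 → 15 → 16 → 12 → 8 → 4 → 3 → 2 → 1 → 5 → 6.

yes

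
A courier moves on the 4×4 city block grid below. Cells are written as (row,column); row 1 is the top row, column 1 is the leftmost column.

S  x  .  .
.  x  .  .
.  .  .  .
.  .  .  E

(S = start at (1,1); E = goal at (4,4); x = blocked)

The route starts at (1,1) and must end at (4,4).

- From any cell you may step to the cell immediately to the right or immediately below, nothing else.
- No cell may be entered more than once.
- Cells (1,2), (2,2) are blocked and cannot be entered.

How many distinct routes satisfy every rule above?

A right/down-only route from (1,1) to (4,4) makes exactly 3 down-moves and 3 right-moves in some order.
With no other constraints that would be C(6,3) = 20 routes.
Subtract routes through each blocked cell (inclusion–exclusion for overlaps): − through (1,2): 10 − through (2,2): 12 + through (1,2)&(2,2): 6 → 4.
That gives 4 routes.

4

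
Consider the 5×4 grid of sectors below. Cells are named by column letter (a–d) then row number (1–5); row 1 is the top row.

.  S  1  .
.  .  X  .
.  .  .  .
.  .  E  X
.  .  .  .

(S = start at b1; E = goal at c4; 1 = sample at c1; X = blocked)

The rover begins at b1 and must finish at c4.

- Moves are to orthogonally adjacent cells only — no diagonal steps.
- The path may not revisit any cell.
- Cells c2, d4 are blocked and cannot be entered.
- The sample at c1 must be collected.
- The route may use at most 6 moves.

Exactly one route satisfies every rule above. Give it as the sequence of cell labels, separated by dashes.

b1 - c1 - d1 - d2 - d3 - c3 - c4

Any route must reach c1 and still end at c4 within 6 moves, so the order of the required stops is forced.
Route from b1: right 2 to d1, down 2 to d3, left 1 to c3, down 1 to c4 — 6 moves in all.
Check: all required cells visited; 6 ≤ 6 moves.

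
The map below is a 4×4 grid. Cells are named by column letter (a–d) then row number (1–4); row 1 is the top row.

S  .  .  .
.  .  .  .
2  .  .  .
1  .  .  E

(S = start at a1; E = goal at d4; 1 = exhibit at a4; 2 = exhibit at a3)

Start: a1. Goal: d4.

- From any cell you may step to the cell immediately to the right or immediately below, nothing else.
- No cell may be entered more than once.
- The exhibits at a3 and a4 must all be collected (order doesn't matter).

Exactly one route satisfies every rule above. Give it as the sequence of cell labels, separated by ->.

Moves only go right or down, so the column and row indices never decrease.
Route from a1: down 3 to a4, right 3 to d4 — 6 moves in all.
Check: all required cells visited.

a1 -> a2 -> a3 -> a4 -> b4 -> c4 -> d4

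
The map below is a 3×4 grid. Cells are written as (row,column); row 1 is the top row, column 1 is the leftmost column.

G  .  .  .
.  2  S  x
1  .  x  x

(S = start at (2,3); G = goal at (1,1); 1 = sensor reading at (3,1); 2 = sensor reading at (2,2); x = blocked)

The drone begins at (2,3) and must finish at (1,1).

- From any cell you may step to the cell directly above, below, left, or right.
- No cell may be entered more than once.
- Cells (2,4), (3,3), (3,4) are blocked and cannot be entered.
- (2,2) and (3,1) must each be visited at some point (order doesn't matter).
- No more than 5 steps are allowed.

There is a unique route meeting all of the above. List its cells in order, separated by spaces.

(2,3) (2,2) (3,2) (3,1) (2,1) (1,1)

The budget equals the shortest possible length, so every move has to be on a shortest route through the required cells.
Route from (2,3): left to (2,2), down to (3,2), left to (3,1), 2× up (reaching (1,1)) — 5 moves in all.
Check: all required cells visited; 5 ≤ 5 moves.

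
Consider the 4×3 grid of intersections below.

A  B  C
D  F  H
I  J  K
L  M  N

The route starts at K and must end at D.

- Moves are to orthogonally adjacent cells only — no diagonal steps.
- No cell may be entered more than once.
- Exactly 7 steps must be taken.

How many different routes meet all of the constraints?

5

Need simple routes of exactly 7 moves from K to D (Manhattan distance 3, so 2 moves are spent on a detour and 2 undoing it).
Enumerating: K H C B F J I D | K H F J M L I D | K N M J F B A D | K N M L I J F D | K J F H C B A D.
That gives 5 routes.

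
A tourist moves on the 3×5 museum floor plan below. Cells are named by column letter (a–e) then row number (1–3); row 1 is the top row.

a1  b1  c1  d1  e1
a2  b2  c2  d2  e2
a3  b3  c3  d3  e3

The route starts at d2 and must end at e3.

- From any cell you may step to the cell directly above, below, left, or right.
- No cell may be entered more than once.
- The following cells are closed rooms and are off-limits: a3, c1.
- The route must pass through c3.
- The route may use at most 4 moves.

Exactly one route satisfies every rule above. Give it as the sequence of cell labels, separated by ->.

d2 -> c2 -> c3 -> d3 -> e3

The 4-move cap with required stops at c3 leaves no slack for detours.
Route from d2: left 1 to c2, down 1 to c3, right 2 to e3 — 4 moves in all.
Check: all required cells visited; 4 ≤ 4 moves.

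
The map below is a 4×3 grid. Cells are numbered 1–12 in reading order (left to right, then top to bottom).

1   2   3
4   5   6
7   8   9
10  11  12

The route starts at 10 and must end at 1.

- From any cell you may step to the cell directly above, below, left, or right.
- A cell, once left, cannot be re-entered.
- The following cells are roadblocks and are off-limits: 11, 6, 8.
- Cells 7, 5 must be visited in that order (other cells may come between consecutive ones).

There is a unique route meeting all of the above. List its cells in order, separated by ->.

10 -> 7 -> 4 -> 5 -> 2 -> 1

The waypoints must appear in the order 7, 5, with no cell reused.
Route from 10: up 2 to 4, right 1 to 5, up 1 to 2, left 1 to 1 — 5 moves in all.
Check: order respected (7 at step 1, 5 at step 3).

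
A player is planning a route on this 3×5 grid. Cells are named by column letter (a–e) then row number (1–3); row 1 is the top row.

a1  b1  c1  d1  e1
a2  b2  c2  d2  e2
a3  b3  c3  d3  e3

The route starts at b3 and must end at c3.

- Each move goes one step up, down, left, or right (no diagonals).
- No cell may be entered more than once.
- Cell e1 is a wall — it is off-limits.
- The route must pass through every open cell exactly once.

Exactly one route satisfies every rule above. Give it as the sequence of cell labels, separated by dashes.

b3 - a3 - a2 - a1 - b1 - b2 - c2 - c1 - d1 - d2 - e2 - e3 - d3 - c3

Need to visit all 14 open cells exactly once, starting at b3 and ending at c3.
Cell e2 has only two open neighbours (e3 and d2), so the path must pass straight through it: one of those is the cell it's entered from and the other is where it exits.
Route from b3: left to a3, 2× up (reaching a1), right to b1, down to b2, right to c2, up to c1, right to d1, down to d2, right to e2, down to e3, 2× left (reaching c3) — 13 moves in all.
Check: all 14 open cells covered.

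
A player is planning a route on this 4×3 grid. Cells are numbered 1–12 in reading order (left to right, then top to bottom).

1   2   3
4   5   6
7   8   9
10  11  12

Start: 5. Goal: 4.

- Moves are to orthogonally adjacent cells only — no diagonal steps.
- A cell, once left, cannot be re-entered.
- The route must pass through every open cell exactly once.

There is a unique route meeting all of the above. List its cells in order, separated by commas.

5, 8, 7, 10, 11, 12, 9, 6, 3, 2, 1, 4

Need to visit all 12 open cells exactly once, starting at 5 and ending at 4.
Cell 12 has only two open neighbours (9 and 11), so the path must pass straight through it: one of those is the cell it's entered from and the other is where it exits.
Route from 5: down 1 to 8, left 1 to 7, down 1 to 10, right 2 to 12, up 3 to 3, left 2 to 1, down 1 to 4 — 11 moves in all.
Check: all 12 open cells covered.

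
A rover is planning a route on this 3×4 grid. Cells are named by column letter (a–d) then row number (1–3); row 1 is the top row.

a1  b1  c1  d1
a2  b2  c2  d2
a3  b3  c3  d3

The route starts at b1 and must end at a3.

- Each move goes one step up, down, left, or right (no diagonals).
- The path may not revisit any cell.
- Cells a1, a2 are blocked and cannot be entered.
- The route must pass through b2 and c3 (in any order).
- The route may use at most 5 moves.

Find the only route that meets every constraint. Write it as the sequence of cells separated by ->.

The budget equals the shortest possible length, so every move has to be on a shortest route through the required cells.
Route from b1: down 1 to b2, right 1 to c2, down 1 to c3, left 2 to a3 — 5 moves in all.
Check: all required cells visited; 5 ≤ 5 moves.

b1 -> b2 -> c2 -> c3 -> b3 -> a3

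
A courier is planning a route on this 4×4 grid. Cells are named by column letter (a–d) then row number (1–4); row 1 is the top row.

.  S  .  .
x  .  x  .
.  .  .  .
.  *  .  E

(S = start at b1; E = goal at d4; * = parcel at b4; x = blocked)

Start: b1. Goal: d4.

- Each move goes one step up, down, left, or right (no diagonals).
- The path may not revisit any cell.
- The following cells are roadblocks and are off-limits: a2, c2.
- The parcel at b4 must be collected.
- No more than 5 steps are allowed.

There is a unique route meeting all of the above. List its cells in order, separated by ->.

The budget equals the shortest possible length, so every move has to be on a shortest route through the required cells.
Route from b1: 3× down (reaching b4), 2× right (reaching d4) — 5 moves in all.
Check: all required cells visited; 5 ≤ 5 moves.

b1 -> b2 -> b3 -> b4 -> c4 -> d4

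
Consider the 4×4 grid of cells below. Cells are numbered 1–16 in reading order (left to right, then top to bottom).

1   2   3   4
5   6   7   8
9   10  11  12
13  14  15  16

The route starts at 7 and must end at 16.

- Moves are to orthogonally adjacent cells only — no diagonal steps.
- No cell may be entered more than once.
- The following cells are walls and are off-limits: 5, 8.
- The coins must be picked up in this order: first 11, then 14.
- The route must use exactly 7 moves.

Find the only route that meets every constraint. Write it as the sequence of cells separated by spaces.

7 11 10 9 13 14 15 16

The waypoints must appear in the order 11, 14, with no cell reused.
Route from 7: down to 11, 2× left (reaching 9), down to 13, 3× right (reaching 16) — 7 moves in all.
Check: order respected (11 at step 1, 14 at step 5); 7 moves as required.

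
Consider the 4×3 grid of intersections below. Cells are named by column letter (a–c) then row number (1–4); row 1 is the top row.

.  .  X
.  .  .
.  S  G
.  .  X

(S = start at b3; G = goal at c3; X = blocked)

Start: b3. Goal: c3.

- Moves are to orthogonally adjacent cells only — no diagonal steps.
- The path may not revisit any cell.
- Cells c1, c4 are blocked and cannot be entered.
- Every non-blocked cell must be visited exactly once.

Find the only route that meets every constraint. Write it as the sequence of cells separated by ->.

b3 -> b4 -> a4 -> a3 -> a2 -> a1 -> b1 -> b2 -> c2 -> c3

Need to visit all 10 open cells exactly once, starting at b3 and ending at c3.
Cell b4 has only two open neighbours (b3 and a4), so the path must pass straight through it: one of those is the cell it's entered from and the other is where it exits.
Route from b3: down 1 to b4, left 1 to a4, up 3 to a1, right 1 to b1, down 1 to b2, right 1 to c2, down 1 to c3 — 9 moves in all.
Check: all 10 open cells covered.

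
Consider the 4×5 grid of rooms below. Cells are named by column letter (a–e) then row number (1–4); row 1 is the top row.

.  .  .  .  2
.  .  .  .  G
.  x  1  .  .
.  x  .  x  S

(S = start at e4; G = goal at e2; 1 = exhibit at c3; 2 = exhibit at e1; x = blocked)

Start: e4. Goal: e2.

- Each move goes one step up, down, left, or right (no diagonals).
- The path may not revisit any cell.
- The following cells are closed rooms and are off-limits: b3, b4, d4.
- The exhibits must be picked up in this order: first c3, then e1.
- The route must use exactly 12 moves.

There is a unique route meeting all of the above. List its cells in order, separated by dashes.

e4 - e3 - d3 - c3 - c2 - b2 - a2 - a1 - b1 - c1 - d1 - e1 - e2

The waypoints must appear in the order c3, e1, with no cell reused.
Route from e4: up 1 to e3, left 2 to c3, up 1 to c2, left 2 to a2, up 1 to a1, right 4 to e1, down 1 to e2 — 12 moves in all.
Check: order respected (1 at step 3, 2 at step 11); 12 moves as required.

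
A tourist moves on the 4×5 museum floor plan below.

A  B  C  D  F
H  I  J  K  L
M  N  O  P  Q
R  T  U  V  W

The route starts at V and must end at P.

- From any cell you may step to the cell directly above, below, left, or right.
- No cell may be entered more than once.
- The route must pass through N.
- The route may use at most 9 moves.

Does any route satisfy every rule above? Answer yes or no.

yes

One route that works: V → U → T → N → O → P.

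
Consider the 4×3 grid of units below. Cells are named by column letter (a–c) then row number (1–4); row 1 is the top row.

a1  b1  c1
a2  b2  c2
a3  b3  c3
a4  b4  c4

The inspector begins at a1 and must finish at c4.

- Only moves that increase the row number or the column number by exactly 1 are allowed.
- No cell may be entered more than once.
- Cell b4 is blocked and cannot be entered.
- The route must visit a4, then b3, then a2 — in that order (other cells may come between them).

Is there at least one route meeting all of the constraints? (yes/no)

no

b3 lies above a4, so going from a4 to b3 would need an upward move — but moves only go right/down, so a4 cannot be visited before b3.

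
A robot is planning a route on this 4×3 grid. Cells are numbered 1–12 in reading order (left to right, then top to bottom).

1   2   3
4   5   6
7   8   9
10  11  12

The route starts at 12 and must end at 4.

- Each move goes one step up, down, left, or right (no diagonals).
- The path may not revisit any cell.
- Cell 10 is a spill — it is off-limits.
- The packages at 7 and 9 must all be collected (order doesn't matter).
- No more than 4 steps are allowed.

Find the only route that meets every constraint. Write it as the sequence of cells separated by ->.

The 4-move cap with required stops at 7, 9 leaves no slack for detours.
Route from 12: up 1 to 9, left 2 to 7, up 1 to 4 — 4 moves in all.
Check: all required cells visited; 4 ≤ 4 moves.

12 -> 9 -> 8 -> 7 -> 4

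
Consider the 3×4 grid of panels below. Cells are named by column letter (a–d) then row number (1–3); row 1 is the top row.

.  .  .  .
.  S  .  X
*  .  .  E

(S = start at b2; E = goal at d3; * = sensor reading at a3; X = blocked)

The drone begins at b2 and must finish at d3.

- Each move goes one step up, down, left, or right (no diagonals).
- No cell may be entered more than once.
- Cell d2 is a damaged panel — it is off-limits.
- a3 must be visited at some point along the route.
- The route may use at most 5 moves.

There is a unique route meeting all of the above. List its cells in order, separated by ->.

b2 -> a2 -> a3 -> b3 -> c3 -> d3

Any route must reach a3 and still end at d3 within 5 moves, so the order of the required stops is forced.
Route from b2: left to a2, down to a3, 3× right (reaching d3) — 5 moves in all.
Check: all required cells visited; 5 ≤ 5 moves.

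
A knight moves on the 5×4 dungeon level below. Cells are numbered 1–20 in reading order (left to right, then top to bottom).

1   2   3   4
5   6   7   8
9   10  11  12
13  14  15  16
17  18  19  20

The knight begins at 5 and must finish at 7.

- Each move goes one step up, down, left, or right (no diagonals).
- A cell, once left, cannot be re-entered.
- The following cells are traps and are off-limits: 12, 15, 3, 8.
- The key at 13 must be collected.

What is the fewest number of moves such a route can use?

Any route passes through 13 somewhere between 5 and 7. Summing Manhattan distances along the two legs (5 → 13 → 7) gives a lower bound of 2 + 4 = 6 moves.
A route of 6 moves achieves this: 5 → 9 → 13 → 14 → 10 → 6 → 7.
Since 6 matches the lower bound, it is optimal.

6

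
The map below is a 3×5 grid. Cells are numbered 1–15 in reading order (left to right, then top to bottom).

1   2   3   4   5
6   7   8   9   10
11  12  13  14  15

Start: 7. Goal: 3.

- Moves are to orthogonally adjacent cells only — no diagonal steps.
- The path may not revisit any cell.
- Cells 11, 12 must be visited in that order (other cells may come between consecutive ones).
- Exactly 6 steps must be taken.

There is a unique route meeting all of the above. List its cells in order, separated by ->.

7 -> 6 -> 11 -> 12 -> 13 -> 8 -> 3

The waypoints must appear in the order 11, 12, with no cell reused.
Route from 7: left to 6, down to 11, 2× right (reaching 13), 2× up (reaching 3) — 6 moves in all.
Check: order respected (11 at step 2, 12 at step 3); 6 moves as required.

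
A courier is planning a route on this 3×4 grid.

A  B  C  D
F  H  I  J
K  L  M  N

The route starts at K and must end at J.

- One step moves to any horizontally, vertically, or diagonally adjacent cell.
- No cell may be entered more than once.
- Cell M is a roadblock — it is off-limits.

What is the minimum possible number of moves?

With diagonal moves allowed, the Chebyshev distance max(|Δrow|,|Δcol|) from K to J is 3, so at least 3 moves are needed.
A route of 3 moves achieves this: K → H → C → J.
Since 3 matches the lower bound, it is optimal.

3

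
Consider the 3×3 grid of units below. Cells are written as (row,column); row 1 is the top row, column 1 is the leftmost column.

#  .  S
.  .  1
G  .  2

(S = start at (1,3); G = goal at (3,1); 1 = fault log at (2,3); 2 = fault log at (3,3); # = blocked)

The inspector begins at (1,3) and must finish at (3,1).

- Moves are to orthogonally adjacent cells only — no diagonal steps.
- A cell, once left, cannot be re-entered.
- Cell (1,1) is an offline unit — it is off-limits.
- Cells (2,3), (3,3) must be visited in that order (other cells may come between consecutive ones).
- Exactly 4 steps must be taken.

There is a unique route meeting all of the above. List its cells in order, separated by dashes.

(1,3) - (2,3) - (3,3) - (3,2) - (3,1)

The waypoints must appear in the order (2,3), (3,3), with no cell reused.
Route from (1,3): 2× down (reaching (3,3)), 2× left (reaching (3,1)) — 4 moves in all.
Check: order respected (1 at step 1, 2 at step 2); 4 moves as required.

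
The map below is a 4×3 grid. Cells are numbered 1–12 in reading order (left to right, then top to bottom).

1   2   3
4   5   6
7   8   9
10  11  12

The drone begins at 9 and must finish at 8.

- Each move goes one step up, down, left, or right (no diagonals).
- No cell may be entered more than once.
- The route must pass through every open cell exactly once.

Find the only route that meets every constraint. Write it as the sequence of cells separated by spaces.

Need to visit all 12 open cells exactly once, starting at 9 and ending at 8.
Route from 9: down to 12, 2× left (reaching 10), 3× up (reaching 1), 2× right (reaching 3), down to 6, left to 5, down to 8 — 11 moves in all.
Check: all 12 open cells covered.

9 12 11 10 7 4 1 2 3 6 5 8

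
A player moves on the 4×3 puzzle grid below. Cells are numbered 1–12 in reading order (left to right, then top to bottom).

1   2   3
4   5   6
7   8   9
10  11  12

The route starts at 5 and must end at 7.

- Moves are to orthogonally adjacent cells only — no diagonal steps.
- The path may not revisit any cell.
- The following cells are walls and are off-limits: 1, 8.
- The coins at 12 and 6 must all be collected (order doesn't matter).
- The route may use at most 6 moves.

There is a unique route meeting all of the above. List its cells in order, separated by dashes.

5 - 6 - 9 - 12 - 11 - 10 - 7

The budget equals the shortest possible length, so every move has to be on a shortest route through the required cells.
Route from 5: right to 6, 2× down (reaching 12), 2× left (reaching 10), up to 7 — 6 moves in all.
Check: all required cells visited; 6 ≤ 6 moves.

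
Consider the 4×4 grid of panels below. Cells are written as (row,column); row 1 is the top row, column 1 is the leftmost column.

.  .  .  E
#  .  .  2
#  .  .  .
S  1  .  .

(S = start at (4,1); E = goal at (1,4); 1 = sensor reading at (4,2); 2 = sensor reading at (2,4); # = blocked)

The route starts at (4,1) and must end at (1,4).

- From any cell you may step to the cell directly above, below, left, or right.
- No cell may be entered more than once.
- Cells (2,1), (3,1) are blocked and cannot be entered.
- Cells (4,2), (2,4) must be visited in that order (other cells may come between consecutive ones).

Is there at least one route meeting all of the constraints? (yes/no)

yes

One route that works: (4,1) → (4,2) → (3,2) → (2,2) → (2,3) → (2,4) → (1,4).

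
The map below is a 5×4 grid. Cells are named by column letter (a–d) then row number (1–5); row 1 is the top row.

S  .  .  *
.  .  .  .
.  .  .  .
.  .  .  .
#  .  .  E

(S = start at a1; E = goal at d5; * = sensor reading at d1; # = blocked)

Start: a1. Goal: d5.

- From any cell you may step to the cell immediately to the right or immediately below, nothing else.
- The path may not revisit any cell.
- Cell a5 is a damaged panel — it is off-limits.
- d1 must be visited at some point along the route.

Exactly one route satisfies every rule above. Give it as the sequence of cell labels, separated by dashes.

Moves only go right or down, so the column and row indices never decrease.
Route from a1: right 3 to d1, down 4 to d5 — 7 moves in all.
Check: all required cells visited.

a1 - b1 - c1 - d1 - d2 - d3 - d4 - d5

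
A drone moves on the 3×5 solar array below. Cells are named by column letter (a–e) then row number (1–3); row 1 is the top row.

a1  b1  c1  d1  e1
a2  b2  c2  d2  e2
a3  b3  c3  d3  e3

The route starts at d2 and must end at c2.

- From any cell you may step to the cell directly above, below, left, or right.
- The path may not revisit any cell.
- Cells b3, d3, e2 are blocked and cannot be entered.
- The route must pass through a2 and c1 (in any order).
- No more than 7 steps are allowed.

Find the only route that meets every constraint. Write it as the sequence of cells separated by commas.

d2, d1, c1, b1, a1, a2, b2, c2

Any route must reach a2 and c1 and still end at c2 within 7 moves, so the order of the required stops is forced.
Route from d2: up to d1, 3× left (reaching a1), down to a2, 2× right (reaching c2) — 7 moves in all.
Check: all required cells visited; 7 ≤ 7 moves.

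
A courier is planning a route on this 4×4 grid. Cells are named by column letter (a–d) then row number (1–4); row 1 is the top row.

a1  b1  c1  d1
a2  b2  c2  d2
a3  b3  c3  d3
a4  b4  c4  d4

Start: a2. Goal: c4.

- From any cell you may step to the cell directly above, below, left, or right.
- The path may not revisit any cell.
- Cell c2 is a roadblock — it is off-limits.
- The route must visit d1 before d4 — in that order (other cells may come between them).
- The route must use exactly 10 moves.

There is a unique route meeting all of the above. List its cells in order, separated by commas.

a2, a3, b3, b2, b1, c1, d1, d2, d3, d4, c4

The waypoints must appear in the order d1, d4, with no cell reused.
Route from a2: down to a3, right to b3, 2× up (reaching b1), 2× right (reaching d1), 3× down (reaching d4), left to c4 — 10 moves in all.
Check: order respected (d1 at step 6, d4 at step 9); 10 moves as required.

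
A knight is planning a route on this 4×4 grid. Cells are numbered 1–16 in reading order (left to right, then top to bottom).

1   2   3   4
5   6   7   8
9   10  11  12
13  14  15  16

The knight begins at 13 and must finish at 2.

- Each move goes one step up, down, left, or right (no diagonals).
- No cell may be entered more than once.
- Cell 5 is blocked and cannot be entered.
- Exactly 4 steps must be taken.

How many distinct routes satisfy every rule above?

Need simple routes of exactly 4 moves from 13 to 2 (Manhattan distance 4, so 0 moves are spent on a detour and 0 undoing it).
Enumerating: 13 9 10 6 2 | 13 14 10 6 2.
That gives 2 routes.

2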